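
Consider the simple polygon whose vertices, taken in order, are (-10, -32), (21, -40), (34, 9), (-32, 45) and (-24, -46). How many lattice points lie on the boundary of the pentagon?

23

Along each edge there are gcd(|Δx|,|Δy|)+1 lattice points, so counting each shared vertex once the boundary has gcd(31,8) + gcd(13,49) + gcd(66,36) + gcd(8,91) + gcd(14,14) = 1+1+6+1+14 = 23.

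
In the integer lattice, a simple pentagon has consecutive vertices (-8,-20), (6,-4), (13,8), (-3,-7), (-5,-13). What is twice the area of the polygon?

185

Using the shoelace formula, 2A = |((-8)·(-4) − 6·(-20)) + (6·8 − 13·(-4)) + (13·(-7) − (-3)·8) + ((-3)·(-13) − (-5)·(-7)) + ((-5)·(-20) − (-8)·(-13))| = 185, so the area is 92.5.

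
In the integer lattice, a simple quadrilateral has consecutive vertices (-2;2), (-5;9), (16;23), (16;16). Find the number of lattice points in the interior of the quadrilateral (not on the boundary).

150

By the shoelace formula, twice the signed area is |[(-2)·9 − (-5)·2] + [(-5)·23 − 16·9] + [16·16 − 16·23] + [16·2 − (-2)·16]| = 315, so the area is 157.5.
Summing gcd(|Δx|,|Δy|) over the edges gives the boundary count: gcd(3,7) + gcd(21,14) + gcd(0,7) + gcd(18,14) = 1+7+7+2 = 17.
Pick's theorem gives I = A − B/2 + 1 = 157.5 − 17/2 + 1 = 150.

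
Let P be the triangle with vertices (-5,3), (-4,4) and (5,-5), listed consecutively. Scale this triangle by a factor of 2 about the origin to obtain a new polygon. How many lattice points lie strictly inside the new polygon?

Using the shoelace formula, 2A = |[(-5)·4 − (-4)·3] + [(-4)·(-5) − 5·4] + [5·3 − (-5)·(-5)]| = 18, so the area is 9.
The number of boundary lattice points is Σ gcd(|Δx|,|Δy|) = gcd(1,1) + gcd(9,9) + gcd(10,8) = 1+9+2 = 12.
Scaling by 2 multiplies the area by 2² = 4 (so the new area is 36) and multiplies the boundary lattice-point count by 2, giving 24.
By Pick's theorem, the interior count of the dilated polygon is 36 − 24/2 + 1 = 25.

25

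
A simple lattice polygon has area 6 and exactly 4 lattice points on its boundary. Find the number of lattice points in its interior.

From Pick's theorem, I = A − B/2 + 1 = 6 − 4/2 + 1 = 5.

5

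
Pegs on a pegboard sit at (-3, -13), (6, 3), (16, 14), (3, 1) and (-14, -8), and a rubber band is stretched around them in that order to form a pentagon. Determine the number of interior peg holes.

106

Using the shoelace formula, 2A = |[(-3)·3 − 6·(-13)] + [6·14 − 16·3] + [16·1 − 3·14] + [3·(-8) − (-14)·1] + [(-14)·(-13) − (-3)·(-8)]| = 227, so the area is 113.5.
Along each edge there are gcd(|Δx|,|Δy|)+1 lattice points, so counting each shared vertex once the boundary has gcd(9,16) + gcd(10,11) + gcd(13,13) + gcd(17,9) + gcd(11,5) = 1+1+13+1+1 = 17.
By Pick's theorem A = I + B/2 − 1, so I = 113.5 − 17/2 + 1 = 106.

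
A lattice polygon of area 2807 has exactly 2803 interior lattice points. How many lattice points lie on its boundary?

Pick's theorem gives A = I + B/2 − 1, so B = 2(A − I + 1) = 2(2807 − 2803 + 1) = 10.

10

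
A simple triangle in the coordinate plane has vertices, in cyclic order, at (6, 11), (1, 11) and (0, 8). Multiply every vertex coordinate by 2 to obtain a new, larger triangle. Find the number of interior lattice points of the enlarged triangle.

22

By the shoelace formula, twice the signed area is |[6·11 − 1·11] + [1·8 − 0·11] + [0·11 − 6·8]| = 15, so the area is 15/2.
Summing gcd(|Δx|,|Δy|) over the edges gives the boundary count: gcd(5,0) + gcd(1,3) + gcd(6,3) = 5+1+3 = 9.
Scaling by 2 multiplies the area by 2² = 4 (so the new area is 30) and multiplies the boundary lattice-point count by 2, giving 18.
By Pick's theorem, the interior count of the dilated polygon is 30 − 18/2 + 1 = 22.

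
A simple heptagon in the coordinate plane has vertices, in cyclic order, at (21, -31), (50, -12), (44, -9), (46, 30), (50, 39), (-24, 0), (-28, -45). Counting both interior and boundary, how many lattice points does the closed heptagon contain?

The shoelace formula gives twice the area as |[21·(-12) − 50·(-31)] + [50·(-9) − 44·(-12)] + [44·30 − 46·(-9)] + [46·39 − 50·30] + [50·0 − (-24)·39] + [(-24)·(-45) − (-28)·0] + [(-28)·(-31) − 21·(-45)]| = 7233, so the area is 3616.5.
Summing gcd(|Δx|,|Δy|) over the edges gives the boundary count: gcd(29,19) + gcd(6,3) + gcd(2,39) + gcd(4,9) + gcd(74,39) + gcd(4,45) + gcd(49,14) = 1+3+1+1+1+1+7 = 15.
Pick's theorem gives I = A − B/2 + 1 = 3616.5 − 15/2 + 1 = 3610, so the closed region contains I + B = 3610 + 15 = 3625 lattice points.

3625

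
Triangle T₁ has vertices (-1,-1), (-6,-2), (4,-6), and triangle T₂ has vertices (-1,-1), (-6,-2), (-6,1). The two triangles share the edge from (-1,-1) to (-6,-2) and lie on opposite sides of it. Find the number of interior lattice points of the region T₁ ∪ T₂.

The union is the simple quadrilateral with vertices (-1,-1), (4,-6), (-6,-2), (-6,1) in order.
The shoelace formula gives twice the area as |((-1)·(-6) − 4·(-1)) + (4·(-2) − (-6)·(-6)) + ((-6)·1 − (-6)·(-2)) + ((-6)·(-1) − (-1)·1)| = 45, so the area is 22.5.
The number of boundary lattice points is Σ gcd(|Δx|,|Δy|) = gcd(5,5) + gcd(10,4) + gcd(0,3) + gcd(5,2) = 5+2+3+1 = 11.
By Pick's theorem I = A − B/2 + 1 = 22.5 − 11/2 + 1 = 18.

18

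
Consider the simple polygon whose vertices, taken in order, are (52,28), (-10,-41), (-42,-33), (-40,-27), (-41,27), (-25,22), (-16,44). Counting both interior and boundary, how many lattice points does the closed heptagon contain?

4674

By the shoelace formula, twice the signed area is |[52·(-41) − (-10)·28] + [(-10)·(-33) − (-42)·(-41)] + [(-42)·(-27) − (-40)·(-33)] + [(-40)·27 − (-41)·(-27)] + [(-41)·22 − (-25)·27] + [(-25)·44 − (-16)·22] + [(-16)·28 − 52·44]| = 9328, so the area is 4664.
Along each edge there are gcd(|Δx|,|Δy|)+1 lattice points, so counting each shared vertex once the boundary has gcd(62,69) + gcd(32,8) + gcd(2,6) + gcd(1,54) + gcd(16,5) + gcd(9,22) + gcd(68,16) = 1+8+2+1+1+1+4 = 18.
Pick's theorem gives I = A − B/2 + 1 = 4664 − 18/2 + 1 = 4656, so the closed region contains I + B = 4656 + 18 = 4674 lattice points.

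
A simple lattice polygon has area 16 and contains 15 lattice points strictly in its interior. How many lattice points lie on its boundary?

Pick's theorem gives A = I + B/2 − 1, so B = 2(A − I + 1) = 2(16 − 15 + 1) = 4.

4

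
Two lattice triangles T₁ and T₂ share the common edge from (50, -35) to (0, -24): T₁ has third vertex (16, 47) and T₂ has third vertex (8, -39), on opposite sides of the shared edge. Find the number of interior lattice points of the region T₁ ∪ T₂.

2192

The union is the simple quadrilateral with vertices (50, -35), (16, 47), (0, -24), (8, -39) in order.
The shoelace formula gives twice the area as |[50·47 − 16·(-35)] + [16·(-24) − 0·47] + [0·(-39) − 8·(-24)] + [8·(-35) − 50·(-39)]| = 4388, so the area is 2194.
The number of boundary lattice points is Σ gcd(|Δx|,|Δy|) = gcd(34,82) + gcd(16,71) + gcd(8,15) + gcd(42,4) = 2+1+1+2 = 6.
By Pick's theorem I = A − B/2 + 1 = 2194 − 6/2 + 1 = 2192.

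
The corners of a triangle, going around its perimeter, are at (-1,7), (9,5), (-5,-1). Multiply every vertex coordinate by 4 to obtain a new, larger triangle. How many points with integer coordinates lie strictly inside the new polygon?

By the shoelace formula, twice the signed area is |((-1)·5 − 9·7) + (9·(-1) − (-5)·5) + ((-5)·7 − (-1)·(-1))| = 88, so the area is 44.
Summing gcd(|Δx|,|Δy|) over the edges gives the boundary count: gcd(10,2) + gcd(14,6) + gcd(4,8) = 2+2+4 = 8.
Scaling by 4 multiplies the area by 4² = 16 (so the new area is 704) and multiplies the boundary lattice-point count by 4, giving 32.
By Pick's theorem, the interior count of the dilated polygon is 704 − 32/2 + 1 = 689.

689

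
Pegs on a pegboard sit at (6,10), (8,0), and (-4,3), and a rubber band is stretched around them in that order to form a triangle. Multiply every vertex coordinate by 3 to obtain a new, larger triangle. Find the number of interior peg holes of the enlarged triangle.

505

By the shoelace formula, twice the signed area is |[6·0 − 8·10] + [8·3 − (-4)·0] + [(-4)·10 − 6·3]| = 114, so the area is 57.
Summing gcd(|Δx|,|Δy|) over the edges gives the boundary count: gcd(2,10) + gcd(12,3) + gcd(10,7) = 2+3+1 = 6.
Scaling by 3 multiplies the area by 3² = 9 (so the new area is 513) and multiplies the boundary lattice-point count by 3, giving 18.
By Pick's theorem, the interior count of the dilated polygon is 513 − 18/2 + 1 = 505.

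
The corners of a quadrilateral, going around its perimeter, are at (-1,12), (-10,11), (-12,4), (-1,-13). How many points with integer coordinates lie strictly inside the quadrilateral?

Using the shoelace formula, 2A = |[(-1)·11 − (-10)·12] + [(-10)·4 − (-12)·11] + [(-12)·(-13) − (-1)·4] + [(-1)·12 − (-1)·(-13)]| = 336, so the area is 168.
The number of boundary lattice points is Σ gcd(|Δx|,|Δy|) = gcd(9,1) + gcd(2,7) + gcd(11,17) + gcd(0,25) = 1+1+1+25 = 28.
Pick's theorem gives I = A − B/2 + 1 = 168 − 28/2 + 1 = 155.

155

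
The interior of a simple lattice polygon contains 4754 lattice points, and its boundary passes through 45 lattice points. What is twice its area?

Pick's theorem states A = I + B/2 − 1, so A = 4754 + 45/2 − 1 = 9551/2.
Hence 2A = 9551.

9551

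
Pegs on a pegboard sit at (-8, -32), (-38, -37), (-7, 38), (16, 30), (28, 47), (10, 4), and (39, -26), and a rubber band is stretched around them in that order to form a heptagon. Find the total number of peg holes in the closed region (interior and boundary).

Using the shoelace formula, 2A = |[(-8)·(-37) − (-38)·(-32)] + [(-38)·38 − (-7)·(-37)] + [(-7)·30 − 16·38] + [16·47 − 28·30] + [28·4 − 10·47] + [10·(-26) − 39·4] + [39·(-32) − (-8)·(-26)]| = 5759, so the area is 5759/2.
The number of boundary lattice points is Σ gcd(|Δx|,|Δy|) = gcd(30,5) + gcd(31,75) + gcd(23,8) + gcd(12,17) + gcd(18,43) + gcd(29,30) + gcd(47,6) = 5+1+1+1+1+1+1 = 11.
Pick's theorem gives I = A − B/2 + 1 = 5759/2 − 11/2 + 1 = 2875, so the closed region contains I + B = 2875 + 11 = 2886 lattice points.

2886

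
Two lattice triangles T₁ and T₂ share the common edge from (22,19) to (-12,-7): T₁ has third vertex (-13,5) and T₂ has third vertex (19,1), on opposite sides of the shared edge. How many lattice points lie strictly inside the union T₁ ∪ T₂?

The union is the simple quadrilateral with vertices (22,19), (-13,5), (-12,-7), (19,1) in order.
The shoelace formula gives twice the area as |(22·5 − (-13)·19) + ((-13)·(-7) − (-12)·5) + ((-12)·1 − 19·(-7)) + (19·19 − 22·1)| = 968, so the area is 484.
The number of boundary lattice points is Σ gcd(|Δx|,|Δy|) = gcd(35,14) + gcd(1,12) + gcd(31,8) + gcd(3,18) = 7+1+1+3 = 12.
By Pick's theorem I = A − B/2 + 1 = 484 − 12/2 + 1 = 479.

479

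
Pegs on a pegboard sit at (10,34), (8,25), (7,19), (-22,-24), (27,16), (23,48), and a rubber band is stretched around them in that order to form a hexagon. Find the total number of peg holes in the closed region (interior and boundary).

Using the shoelace formula, 2A = |[10·25 − 8·34] + [8·19 − 7·25] + [7·(-24) − (-22)·19] + [(-22)·16 − 27·(-24)] + [27·48 − 23·16] + [23·34 − 10·48]| = 1731, so the area is 865.5.
Along each edge there are gcd(|Δx|,|Δy|)+1 lattice points, so counting each shared vertex once the boundary has gcd(2,9) + gcd(1,6) + gcd(29,43) + gcd(49,40) + gcd(4,32) + gcd(13,14) = 1+1+1+1+4+1 = 9.
Pick's theorem gives I = A − B/2 + 1 = 865.5 − 9/2 + 1 = 862, so the closed region contains I + B = 862 + 9 = 871 lattice points.

871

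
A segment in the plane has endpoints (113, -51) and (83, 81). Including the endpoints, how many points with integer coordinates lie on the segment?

7

The number of lattice points on a segment between lattice points is gcd(|Δx|,|Δy|) + 1 = gcd(30,132) + 1 = 6 + 1 = 7.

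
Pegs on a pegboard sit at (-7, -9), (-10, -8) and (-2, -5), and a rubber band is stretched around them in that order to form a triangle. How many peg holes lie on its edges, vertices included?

3

The number of boundary lattice points is Σ gcd(|Δx|,|Δy|) = gcd(3,1) + gcd(8,3) + gcd(5,4) = 1+1+1 = 3.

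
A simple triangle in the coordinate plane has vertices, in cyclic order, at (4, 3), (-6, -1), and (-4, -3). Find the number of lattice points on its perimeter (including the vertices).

Along each edge there are gcd(|Δx|,|Δy|)+1 lattice points, so counting each shared vertex once the boundary has gcd(10,4) + gcd(2,2) + gcd(8,6) = 2+2+2 = 6.

6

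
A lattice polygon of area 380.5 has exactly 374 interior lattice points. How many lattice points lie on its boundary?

Pick's theorem gives A = I + B/2 − 1, so B = 2(A − I + 1) = 2(380.5 − 374 + 1) = 15.

15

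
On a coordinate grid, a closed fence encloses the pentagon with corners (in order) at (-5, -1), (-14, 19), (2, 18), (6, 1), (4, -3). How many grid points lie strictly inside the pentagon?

271

The shoelace formula gives twice the area as |((-5)·19 − (-14)·(-1)) + ((-14)·18 − 2·19) + (2·1 − 6·18) + (6·(-3) − 4·1) + (4·(-1) − (-5)·(-3))| = 546, so the area is 273.
Along each edge there are gcd(|Δx|,|Δy|)+1 lattice points, so counting each shared vertex once the boundary has gcd(9,20) + gcd(16,1) + gcd(4,17) + gcd(2,4) + gcd(9,2) = 1+1+1+2+1 = 6.
Pick's theorem gives I = A − B/2 + 1 = 273 − 6/2 + 1 = 271.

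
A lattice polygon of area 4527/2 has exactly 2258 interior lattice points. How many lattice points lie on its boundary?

Pick's theorem gives A = I + B/2 − 1, so B = 2(A − I + 1) = 2(4527/2 − 2258 + 1) = 13.

13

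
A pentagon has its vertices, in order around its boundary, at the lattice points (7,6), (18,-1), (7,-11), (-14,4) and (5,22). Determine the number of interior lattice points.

Using the shoelace formula, 2A = |(7·(-1) − 18·6) + (18·(-11) − 7·(-1)) + (7·4 − (-14)·(-11)) + ((-14)·22 − 5·4) + (5·6 − 7·22)| = 884, so the area is 442.
Summing gcd(|Δx|,|Δy|) over the edges gives the boundary count: gcd(11,7) + gcd(11,10) + gcd(21,15) + gcd(19,18) + gcd(2,16) = 1+1+3+1+2 = 8.
By Pick's theorem A = I + B/2 − 1, so I = 442 − 8/2 + 1 = 439.

439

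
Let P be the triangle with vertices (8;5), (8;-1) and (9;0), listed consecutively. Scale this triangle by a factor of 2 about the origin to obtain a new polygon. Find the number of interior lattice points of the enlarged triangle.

5

Using the shoelace formula, 2A = |[8·(-1) − 8·5] + [8·0 − 9·(-1)] + [9·5 − 8·0]| = 6, so the area is 3.
Summing gcd(|Δx|,|Δy|) over the edges gives the boundary count: gcd(0,6) + gcd(1,1) + gcd(1,5) = 6+1+1 = 8.
Scaling by 2 multiplies the area by 2² = 4 (so the new area is 12) and multiplies the boundary lattice-point count by 2, giving 16.
By Pick's theorem, the interior count of the dilated polygon is 12 − 16/2 + 1 = 5.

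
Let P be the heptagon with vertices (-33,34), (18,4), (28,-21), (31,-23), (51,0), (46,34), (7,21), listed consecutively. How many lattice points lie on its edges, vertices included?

25

Along each edge there are gcd(|Δx|,|Δy|)+1 lattice points, so counting each shared vertex once the boundary has gcd(51,30) + gcd(10,25) + gcd(3,2) + gcd(20,23) + gcd(5,34) + gcd(39,13) + gcd(40,13) = 3+5+1+1+1+13+1 = 25.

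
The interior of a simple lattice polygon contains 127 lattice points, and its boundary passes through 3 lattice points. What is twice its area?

Pick's theorem states A = I + B/2 − 1, so A = 127 + 3/2 − 1 = 255/2.
Hence 2A = 255.

255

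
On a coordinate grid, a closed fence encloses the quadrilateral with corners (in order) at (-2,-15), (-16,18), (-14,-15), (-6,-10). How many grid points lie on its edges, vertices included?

Along each edge there are gcd(|Δx|,|Δy|)+1 lattice points, so counting each shared vertex once the boundary has gcd(14,33) + gcd(2,33) + gcd(8,5) + gcd(4,5) = 1+1+1+1 = 4.

4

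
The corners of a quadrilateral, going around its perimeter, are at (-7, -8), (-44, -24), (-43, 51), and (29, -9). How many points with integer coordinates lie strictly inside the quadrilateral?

The shoelace formula gives twice the area as |((-7)·(-24) − (-44)·(-8)) + ((-44)·51 − (-43)·(-24)) + ((-43)·(-9) − 29·51) + (29·(-8) − (-7)·(-9))| = 4847, so the area is 4847/2.
The number of boundary lattice points is Σ gcd(|Δx|,|Δy|) = gcd(37,16) + gcd(1,75) + gcd(72,60) + gcd(36,1) = 1+1+12+1 = 15.
Pick's theorem gives I = A − B/2 + 1 = 4847/2 − 15/2 + 1 = 2417.

2417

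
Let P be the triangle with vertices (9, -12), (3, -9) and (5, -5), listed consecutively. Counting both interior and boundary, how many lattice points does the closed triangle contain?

19

The shoelace formula gives twice the area as |[9·(-9) − 3·(-12)] + [3·(-5) − 5·(-9)] + [5·(-12) − 9·(-5)]| = 30, so the area is 15.
Along each edge there are gcd(|Δx|,|Δy|)+1 lattice points, so counting each shared vertex once the boundary has gcd(6,3) + gcd(2,4) + gcd(4,7) = 3+2+1 = 6.
Pick's theorem gives I = A − B/2 + 1 = 15 − 6/2 + 1 = 13, so the closed region contains I + B = 13 + 6 = 19 lattice points.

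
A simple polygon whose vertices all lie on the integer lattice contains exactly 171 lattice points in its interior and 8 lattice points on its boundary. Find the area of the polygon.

174

Pick's theorem states A = I + B/2 − 1, so A = 171 + 8/2 − 1 = 174.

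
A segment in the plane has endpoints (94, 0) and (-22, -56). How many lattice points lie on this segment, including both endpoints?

The number of lattice points on a segment between lattice points is gcd(|Δx|,|Δy|) + 1 = gcd(116,56) + 1 = 4 + 1 = 5.

5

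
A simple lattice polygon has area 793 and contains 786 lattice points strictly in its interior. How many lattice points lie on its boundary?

16

Pick's theorem gives A = I + B/2 − 1, so B = 2(A − I + 1) = 2(793 − 786 + 1) = 16.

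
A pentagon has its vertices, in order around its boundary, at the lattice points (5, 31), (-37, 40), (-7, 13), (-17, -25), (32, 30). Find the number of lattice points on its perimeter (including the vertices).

10

Summing gcd(|Δx|,|Δy|) over the edges gives the boundary count: gcd(42,9) + gcd(30,27) + gcd(10,38) + gcd(49,55) + gcd(27,1) = 3+3+2+1+1 = 10.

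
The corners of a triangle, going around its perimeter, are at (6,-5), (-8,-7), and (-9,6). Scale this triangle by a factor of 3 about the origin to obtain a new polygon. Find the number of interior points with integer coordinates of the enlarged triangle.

Using the shoelace formula, 2A = |(6·(-7) − (-8)·(-5)) + ((-8)·6 − (-9)·(-7)) + ((-9)·(-5) − 6·6)| = 184, so the area is 92.
Summing gcd(|Δx|,|Δy|) over the edges gives the boundary count: gcd(14,2) + gcd(1,13) + gcd(15,11) = 2+1+1 = 4.
Scaling by 3 multiplies the area by 3² = 9 (so the new area is 828) and multiplies the boundary lattice-point count by 3, giving 12.
By Pick's theorem, the interior count of the dilated polygon is 828 − 12/2 + 1 = 823.

823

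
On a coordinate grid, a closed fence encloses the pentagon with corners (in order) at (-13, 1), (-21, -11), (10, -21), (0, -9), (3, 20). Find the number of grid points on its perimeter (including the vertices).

9

The number of boundary lattice points is Σ gcd(|Δx|,|Δy|) = gcd(8,12) + gcd(31,10) + gcd(10,12) + gcd(3,29) + gcd(16,19) = 4+1+2+1+1 = 9.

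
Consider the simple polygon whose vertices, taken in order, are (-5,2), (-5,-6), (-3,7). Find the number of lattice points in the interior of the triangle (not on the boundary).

Using the shoelace formula, 2A = |[(-5)·(-6) − (-5)·2] + [(-5)·7 − (-3)·(-6)] + [(-3)·2 − (-5)·7]| = 16, so the area is 8.
Summing gcd(|Δx|,|Δy|) over the edges gives the boundary count: gcd(0,8) + gcd(2,13) + gcd(2,5) = 8+1+1 = 10.
By Pick's theorem A = I + B/2 − 1, so I = 8 − 10/2 + 1 = 4.

4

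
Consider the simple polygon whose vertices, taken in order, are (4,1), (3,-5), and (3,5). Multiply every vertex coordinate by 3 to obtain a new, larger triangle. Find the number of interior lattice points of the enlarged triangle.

28

The shoelace formula gives twice the area as |(4·(-5) − 3·1) + (3·5 − 3·(-5)) + (3·1 − 4·5)| = 10, so the area is 5.
Along each edge there are gcd(|Δx|,|Δy|)+1 lattice points, so counting each shared vertex once the boundary has gcd(1,6) + gcd(0,10) + gcd(1,4) = 1+10+1 = 12.
Scaling by 3 multiplies the area by 3² = 9 (so the new area is 45) and multiplies the boundary lattice-point count by 3, giving 36.
By Pick's theorem, the interior count of the dilated polygon is 45 − 36/2 + 1 = 28.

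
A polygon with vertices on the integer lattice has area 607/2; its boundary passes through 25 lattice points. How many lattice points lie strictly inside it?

292

Pick's theorem A = I + B/2 − 1 rearranges to I = A − B/2 + 1 = 607/2 − 25/2 + 1 = 292.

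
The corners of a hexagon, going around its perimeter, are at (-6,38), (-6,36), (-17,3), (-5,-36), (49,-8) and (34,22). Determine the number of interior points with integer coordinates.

Using the shoelace formula, 2A = |((-6)·36 − (-6)·38) + ((-6)·3 − (-17)·36) + ((-17)·(-36) − (-5)·3) + ((-5)·(-8) − 49·(-36)) + (49·22 − 34·(-8)) + (34·38 − (-6)·22)| = 5811, so the area is 2905.5.
Along each edge there are gcd(|Δx|,|Δy|)+1 lattice points, so counting each shared vertex once the boundary has gcd(0,2) + gcd(11,33) + gcd(12,39) + gcd(54,28) + gcd(15,30) + gcd(40,16) = 2+11+3+2+15+8 = 41.
Pick's theorem gives I = A − B/2 + 1 = 2905.5 − 41/2 + 1 = 2886.

2886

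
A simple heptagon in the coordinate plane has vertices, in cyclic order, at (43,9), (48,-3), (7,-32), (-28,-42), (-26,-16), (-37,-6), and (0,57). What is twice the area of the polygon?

8906

By the shoelace formula, twice the signed area is |[43·(-3) − 48·9] + [48·(-32) − 7·(-3)] + [7·(-42) − (-28)·(-32)] + [(-28)·(-16) − (-26)·(-42)] + [(-26)·(-6) − (-37)·(-16)] + [(-37)·57 − 0·(-6)] + [0·9 − 43·57]| = 8906, so the area is 4453.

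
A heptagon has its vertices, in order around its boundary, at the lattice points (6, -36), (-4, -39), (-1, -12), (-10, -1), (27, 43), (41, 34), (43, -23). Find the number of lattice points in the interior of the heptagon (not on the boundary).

2772

The shoelace formula gives twice the area as |(6·(-39) − (-4)·(-36)) + ((-4)·(-12) − (-1)·(-39)) + ((-1)·(-1) − (-10)·(-12)) + ((-10)·43 − 27·(-1)) + (27·34 − 41·43) + (41·(-23) − 43·34) + (43·(-36) − 6·(-23))| = 5551, so the area is 5551/2.
Along each edge there are gcd(|Δx|,|Δy|)+1 lattice points, so counting each shared vertex once the boundary has gcd(10,3) + gcd(3,27) + gcd(9,11) + gcd(37,44) + gcd(14,9) + gcd(2,57) + gcd(37,13) = 1+3+1+1+1+1+1 = 9.
Pick's theorem gives I = A − B/2 + 1 = 5551/2 − 9/2 + 1 = 2772.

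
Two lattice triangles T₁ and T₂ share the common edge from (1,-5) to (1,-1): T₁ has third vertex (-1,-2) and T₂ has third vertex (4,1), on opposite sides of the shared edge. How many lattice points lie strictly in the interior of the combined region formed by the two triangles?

8

The union is the simple quadrilateral with vertices (1,-5), (-1,-2), (1,-1), (4,1) in order.
Using the shoelace formula, 2A = |(1·(-2) − (-1)·(-5)) + ((-1)·(-1) − 1·(-2)) + (1·1 − 4·(-1)) + (4·(-5) − 1·1)| = 20, so the area is 10.
Summing gcd(|Δx|,|Δy|) over the edges gives the boundary count: gcd(2,3) + gcd(2,1) + gcd(3,2) + gcd(3,6) = 1+1+1+3 = 6.
By Pick's theorem I = A − B/2 + 1 = 10 − 6/2 + 1 = 8.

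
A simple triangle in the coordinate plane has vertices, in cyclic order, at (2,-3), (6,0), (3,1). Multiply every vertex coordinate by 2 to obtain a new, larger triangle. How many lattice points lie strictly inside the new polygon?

24

Using the shoelace formula, 2A = |[2·0 − 6·(-3)] + [6·1 − 3·0] + [3·(-3) − 2·1]| = 13, so the area is 13/2.
Along each edge there are gcd(|Δx|,|Δy|)+1 lattice points, so counting each shared vertex once the boundary has gcd(4,3) + gcd(3,1) + gcd(1,4) = 1+1+1 = 3.
Scaling by 2 multiplies the area by 2² = 4 (so the new area is 26) and multiplies the boundary lattice-point count by 2, giving 6.
By Pick's theorem, the interior count of the dilated polygon is 26 − 6/2 + 1 = 24.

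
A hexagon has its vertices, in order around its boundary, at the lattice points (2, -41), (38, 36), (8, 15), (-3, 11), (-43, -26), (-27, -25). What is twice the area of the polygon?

Using the shoelace formula, 2A = |[2·36 − 38·(-41)] + [38·15 − 8·36] + [8·11 − (-3)·15] + [(-3)·(-26) − (-43)·11] + [(-43)·(-25) − (-27)·(-26)] + [(-27)·(-41) − 2·(-25)]| = 4126, so the area is 2063.

4126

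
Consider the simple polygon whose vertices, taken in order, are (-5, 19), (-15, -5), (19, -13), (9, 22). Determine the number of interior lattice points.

The shoelace formula gives twice the area as |((-5)·(-5) − (-15)·19) + ((-15)·(-13) − 19·(-5)) + (19·22 − 9·(-13)) + (9·19 − (-5)·22)| = 1416, so the area is 708.
The number of boundary lattice points is Σ gcd(|Δx|,|Δy|) = gcd(10,24) + gcd(34,8) + gcd(10,35) + gcd(14,3) = 2+2+5+1 = 10.
By Pick's theorem A = I + B/2 − 1, so I = 708 − 10/2 + 1 = 704.

704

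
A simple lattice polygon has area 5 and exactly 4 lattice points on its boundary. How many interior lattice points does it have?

From Pick's theorem, I = A − B/2 + 1 = 5 − 4/2 + 1 = 4.

4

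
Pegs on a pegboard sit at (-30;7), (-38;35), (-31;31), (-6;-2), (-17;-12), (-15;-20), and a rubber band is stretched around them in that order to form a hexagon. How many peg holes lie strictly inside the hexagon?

563

By the shoelace formula, twice the signed area is |((-30)·35 − (-38)·7) + ((-38)·31 − (-31)·35) + ((-31)·(-2) − (-6)·31) + ((-6)·(-12) − (-17)·(-2)) + ((-17)·(-20) − (-15)·(-12)) + ((-15)·7 − (-30)·(-20))| = 1136, so the area is 568.
The number of boundary lattice points is Σ gcd(|Δx|,|Δy|) = gcd(8,28) + gcd(7,4) + gcd(25,33) + gcd(11,10) + gcd(2,8) + gcd(15,27) = 4+1+1+1+2+3 = 12.
By Pick's theorem A = I + B/2 − 1, so I = 568 − 12/2 + 1 = 563.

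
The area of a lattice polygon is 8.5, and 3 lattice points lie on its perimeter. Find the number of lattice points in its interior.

8

Pick's theorem A = I + B/2 − 1 rearranges to I = A − B/2 + 1 = 8.5 − 3/2 + 1 = 8.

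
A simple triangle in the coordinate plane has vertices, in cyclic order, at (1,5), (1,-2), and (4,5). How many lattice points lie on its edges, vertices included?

Along each edge there are gcd(|Δx|,|Δy|)+1 lattice points, so counting each shared vertex once the boundary has gcd(0,7) + gcd(3,7) + gcd(3,0) = 7+1+3 = 11.

11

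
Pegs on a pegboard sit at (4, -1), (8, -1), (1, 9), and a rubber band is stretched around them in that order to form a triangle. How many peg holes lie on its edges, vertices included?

Summing gcd(|Δx|,|Δy|) over the edges gives the boundary count: gcd(4,0) + gcd(7,10) + gcd(3,10) = 4+1+1 = 6.

6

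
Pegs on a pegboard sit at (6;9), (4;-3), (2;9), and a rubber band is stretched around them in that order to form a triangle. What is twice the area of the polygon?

Using the shoelace formula, 2A = |(6·(-3) − 4·9) + (4·9 − 2·(-3)) + (2·9 − 6·9)| = 48, so the area is 24.

48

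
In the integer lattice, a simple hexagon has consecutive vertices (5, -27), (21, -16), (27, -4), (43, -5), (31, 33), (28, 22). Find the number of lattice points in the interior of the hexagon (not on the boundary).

664

The shoelace formula gives twice the area as |[5·(-16) − 21·(-27)] + [21·(-4) − 27·(-16)] + [27·(-5) − 43·(-4)] + [43·33 − 31·(-5)] + [31·22 − 28·33] + [28·(-27) − 5·22]| = 1338, so the area is 669.
Summing gcd(|Δx|,|Δy|) over the edges gives the boundary count: gcd(16,11) + gcd(6,12) + gcd(16,1) + gcd(12,38) + gcd(3,11) + gcd(23,49) = 1+6+1+2+1+1 = 12.
By Pick's theorem A = I + B/2 − 1, so I = 669 − 12/2 + 1 = 664.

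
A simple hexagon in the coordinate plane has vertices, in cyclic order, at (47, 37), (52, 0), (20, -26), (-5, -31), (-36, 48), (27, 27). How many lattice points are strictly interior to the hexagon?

3941

The shoelace formula gives twice the area as |(47·0 − 52·37) + (52·(-26) − 20·0) + (20·(-31) − (-5)·(-26)) + ((-5)·48 − (-36)·(-31)) + ((-36)·27 − 27·48) + (27·37 − 47·27)| = 7920, so the area is 3960.
The number of boundary lattice points is Σ gcd(|Δx|,|Δy|) = gcd(5,37) + gcd(32,26) + gcd(25,5) + gcd(31,79) + gcd(63,21) + gcd(20,10) = 1+2+5+1+21+10 = 40.
Pick's theorem gives I = A − B/2 + 1 = 3960 − 40/2 + 1 = 3941.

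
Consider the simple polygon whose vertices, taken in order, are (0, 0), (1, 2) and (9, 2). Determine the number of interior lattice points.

4

Using the shoelace formula, 2A = |[0·2 − 1·0] + [1·2 − 9·2] + [9·0 − 0·2]| = 16, so the area is 8.
The number of boundary lattice points is Σ gcd(|Δx|,|Δy|) = gcd(1,2) + gcd(8,0) + gcd(9,2) = 1+8+1 = 10.
By Pick's theorem A = I + B/2 − 1, so I = 8 − 10/2 + 1 = 4.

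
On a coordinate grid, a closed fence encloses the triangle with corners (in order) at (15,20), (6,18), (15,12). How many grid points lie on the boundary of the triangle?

12

Along each edge there are gcd(|Δx|,|Δy|)+1 lattice points, so counting each shared vertex once the boundary has gcd(9,2) + gcd(9,6) + gcd(0,8) = 1+3+8 = 12.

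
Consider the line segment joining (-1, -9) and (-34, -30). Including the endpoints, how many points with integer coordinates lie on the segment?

The number of lattice points on a segment between lattice points is gcd(|Δx|,|Δy|) + 1 = gcd(33,21) + 1 = 3 + 1 = 4.

4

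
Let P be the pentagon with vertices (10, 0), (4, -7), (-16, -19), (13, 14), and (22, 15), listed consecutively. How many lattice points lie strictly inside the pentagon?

Using the shoelace formula, 2A = |(10·(-7) − 4·0) + (4·(-19) − (-16)·(-7)) + ((-16)·14 − 13·(-19)) + (13·15 − 22·14) + (22·0 − 10·15)| = 498, so the area is 249.
The number of boundary lattice points is Σ gcd(|Δx|,|Δy|) = gcd(6,7) + gcd(20,12) + gcd(29,33) + gcd(9,1) + gcd(12,15) = 1+4+1+1+3 = 10.
Pick's theorem gives I = A − B/2 + 1 = 249 − 10/2 + 1 = 245.

245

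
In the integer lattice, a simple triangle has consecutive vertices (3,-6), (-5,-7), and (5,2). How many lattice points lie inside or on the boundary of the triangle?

The shoelace formula gives twice the area as |(3·(-7) − (-5)·(-6)) + ((-5)·2 − 5·(-7)) + (5·(-6) − 3·2)| = 62, so the area is 31.
Summing gcd(|Δx|,|Δy|) over the edges gives the boundary count: gcd(8,1) + gcd(10,9) + gcd(2,8) = 1+1+2 = 4.
Pick's theorem gives I = A − B/2 + 1 = 31 − 4/2 + 1 = 30, so the closed region contains I + B = 30 + 4 = 34 lattice points.

34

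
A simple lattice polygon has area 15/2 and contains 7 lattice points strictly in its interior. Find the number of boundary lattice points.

Pick's theorem gives A = I + B/2 − 1, so B = 2(A − I + 1) = 2(15/2 − 7 + 1) = 3.

3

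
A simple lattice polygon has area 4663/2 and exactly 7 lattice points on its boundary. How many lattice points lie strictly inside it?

2329

Pick's theorem A = I + B/2 − 1 rearranges to I = A − B/2 + 1 = 4663/2 − 7/2 + 1 = 2329.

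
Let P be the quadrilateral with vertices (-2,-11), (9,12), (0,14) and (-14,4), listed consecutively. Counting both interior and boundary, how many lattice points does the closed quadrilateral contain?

Using the shoelace formula, 2A = |[(-2)·12 − 9·(-11)] + [9·14 − 0·12] + [0·4 − (-14)·14] + [(-14)·(-11) − (-2)·4]| = 559, so the area is 279.5.
Summing gcd(|Δx|,|Δy|) over the edges gives the boundary count: gcd(11,23) + gcd(9,2) + gcd(14,10) + gcd(12,15) = 1+1+2+3 = 7.
Pick's theorem gives I = A − B/2 + 1 = 279.5 − 7/2 + 1 = 277, so the closed region contains I + B = 277 + 7 = 284 lattice points.

284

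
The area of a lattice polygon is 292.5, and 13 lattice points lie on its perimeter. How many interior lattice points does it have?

Pick's theorem A = I + B/2 − 1 rearranges to I = A − B/2 + 1 = 292.5 − 13/2 + 1 = 287.

287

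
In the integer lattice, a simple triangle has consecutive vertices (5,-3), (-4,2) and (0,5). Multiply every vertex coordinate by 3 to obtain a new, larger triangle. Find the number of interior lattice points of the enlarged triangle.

208

The shoelace formula gives twice the area as |(5·2 − (-4)·(-3)) + ((-4)·5 − 0·2) + (0·(-3) − 5·5)| = 47, so the area is 23.5.
The number of boundary lattice points is Σ gcd(|Δx|,|Δy|) = gcd(9,5) + gcd(4,3) + gcd(5,8) = 1+1+1 = 3.
Scaling by 3 multiplies the area by 3² = 9 (so the new area is 423/2) and multiplies the boundary lattice-point count by 3, giving 9.
By Pick's theorem, the interior count of the dilated polygon is 423/2 − 9/2 + 1 = 208.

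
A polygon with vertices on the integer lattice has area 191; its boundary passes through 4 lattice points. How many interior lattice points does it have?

190

From Pick's theorem, I = A − B/2 + 1 = 191 − 4/2 + 1 = 190.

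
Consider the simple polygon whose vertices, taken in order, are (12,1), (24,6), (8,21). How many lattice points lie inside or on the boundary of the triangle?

The shoelace formula gives twice the area as |(12·6 − 24·1) + (24·21 − 8·6) + (8·1 − 12·21)| = 260, so the area is 130.
The number of boundary lattice points is Σ gcd(|Δx|,|Δy|) = gcd(12,5) + gcd(16,15) + gcd(4,20) = 1+1+4 = 6.
Pick's theorem gives I = A − B/2 + 1 = 130 − 6/2 + 1 = 128, so the closed region contains I + B = 128 + 6 = 134 lattice points.

134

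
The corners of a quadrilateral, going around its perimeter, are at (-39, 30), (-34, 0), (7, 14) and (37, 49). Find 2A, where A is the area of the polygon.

3390

The shoelace formula gives twice the area as |((-39)·0 − (-34)·30) + ((-34)·14 − 7·0) + (7·49 − 37·14) + (37·30 − (-39)·49)| = 3390, so the area is 1695.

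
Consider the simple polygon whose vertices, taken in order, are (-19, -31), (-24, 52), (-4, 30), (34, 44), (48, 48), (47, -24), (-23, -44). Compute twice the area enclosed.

10071

By the shoelace formula, twice the signed area is |((-19)·52 − (-24)·(-31)) + ((-24)·30 − (-4)·52) + ((-4)·44 − 34·30) + (34·48 − 48·44) + (48·(-24) − 47·48) + (47·(-44) − (-23)·(-24)) + ((-23)·(-31) − (-19)·(-44))| = 10071, so the area is 5035.5.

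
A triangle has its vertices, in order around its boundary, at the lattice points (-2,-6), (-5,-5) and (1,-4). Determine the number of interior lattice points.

By the shoelace formula, twice the signed area is |[(-2)·(-5) − (-5)·(-6)] + [(-5)·(-4) − 1·(-5)] + [1·(-6) − (-2)·(-4)]| = 9, so the area is 4.5.
Along each edge there are gcd(|Δx|,|Δy|)+1 lattice points, so counting each shared vertex once the boundary has gcd(3,1) + gcd(6,1) + gcd(3,2) = 1+1+1 = 3.
By Pick's theorem A = I + B/2 − 1, so I = 4.5 − 3/2 + 1 = 4.

4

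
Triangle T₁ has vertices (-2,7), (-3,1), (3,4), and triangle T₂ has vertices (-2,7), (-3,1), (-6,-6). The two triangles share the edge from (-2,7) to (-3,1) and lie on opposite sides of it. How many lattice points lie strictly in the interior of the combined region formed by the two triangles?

The union is the simple quadrilateral with vertices (-2,7), (3,4), (-3,1), (-6,-6) in order.
The shoelace formula gives twice the area as |[(-2)·4 − 3·7] + [3·1 − (-3)·4] + [(-3)·(-6) − (-6)·1] + [(-6)·7 − (-2)·(-6)]| = 44, so the area is 22.
Along each edge there are gcd(|Δx|,|Δy|)+1 lattice points, so counting each shared vertex once the boundary has gcd(5,3) + gcd(6,3) + gcd(3,7) + gcd(4,13) = 1+3+1+1 = 6.
By Pick's theorem I = A − B/2 + 1 = 22 − 6/2 + 1 = 20.

20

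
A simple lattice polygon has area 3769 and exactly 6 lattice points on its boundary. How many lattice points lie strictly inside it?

Pick's theorem A = I + B/2 − 1 rearranges to I = A − B/2 + 1 = 3769 − 6/2 + 1 = 3767.

3767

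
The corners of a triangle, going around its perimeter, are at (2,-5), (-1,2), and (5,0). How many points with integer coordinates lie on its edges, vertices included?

4

The number of boundary lattice points is Σ gcd(|Δx|,|Δy|) = gcd(3,7) + gcd(6,2) + gcd(3,5) = 1+2+1 = 4.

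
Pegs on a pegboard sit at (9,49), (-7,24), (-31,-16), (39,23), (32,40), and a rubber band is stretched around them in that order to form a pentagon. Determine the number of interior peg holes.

1674

The shoelace formula gives twice the area as |(9·24 − (-7)·49) + ((-7)·(-16) − (-31)·24) + ((-31)·23 − 39·(-16)) + (39·40 − 32·23) + (32·49 − 9·40)| = 3358, so the area is 1679.
The number of boundary lattice points is Σ gcd(|Δx|,|Δy|) = gcd(16,25) + gcd(24,40) + gcd(70,39) + gcd(7,17) + gcd(23,9) = 1+8+1+1+1 = 12.
By Pick's theorem A = I + B/2 − 1, so I = 1679 − 12/2 + 1 = 1674.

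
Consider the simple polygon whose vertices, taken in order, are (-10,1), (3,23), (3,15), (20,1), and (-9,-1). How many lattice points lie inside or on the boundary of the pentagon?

By the shoelace formula, twice the signed area is |((-10)·23 − 3·1) + (3·15 − 3·23) + (3·1 − 20·15) + (20·(-1) − (-9)·1) + ((-9)·1 − (-10)·(-1))| = 584, so the area is 292.
Summing gcd(|Δx|,|Δy|) over the edges gives the boundary count: gcd(13,22) + gcd(0,8) + gcd(17,14) + gcd(29,2) + gcd(1,2) = 1+8+1+1+1 = 12.
Pick's theorem gives I = A − B/2 + 1 = 292 − 12/2 + 1 = 287, so the closed region contains I + B = 287 + 12 = 299 lattice points.

299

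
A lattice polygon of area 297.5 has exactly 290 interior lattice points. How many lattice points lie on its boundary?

Pick's theorem gives A = I + B/2 − 1, so B = 2(A − I + 1) = 2(297.5 − 290 + 1) = 17.

17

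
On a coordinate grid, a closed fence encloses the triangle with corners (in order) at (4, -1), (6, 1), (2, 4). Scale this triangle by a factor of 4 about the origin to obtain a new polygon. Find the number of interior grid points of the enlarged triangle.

105

Using the shoelace formula, 2A = |(4·1 − 6·(-1)) + (6·4 − 2·1) + (2·(-1) − 4·4)| = 14, so the area is 7.
Summing gcd(|Δx|,|Δy|) over the edges gives the boundary count: gcd(2,2) + gcd(4,3) + gcd(2,5) = 2+1+1 = 4.
Scaling by 4 multiplies the area by 4² = 16 (so the new area is 112) and multiplies the boundary lattice-point count by 4, giving 16.
By Pick's theorem, the interior count of the dilated polygon is 112 − 16/2 + 1 = 105.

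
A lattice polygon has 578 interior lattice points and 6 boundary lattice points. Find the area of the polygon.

Pick's theorem states A = I + B/2 − 1, so A = 578 + 6/2 − 1 = 580.

580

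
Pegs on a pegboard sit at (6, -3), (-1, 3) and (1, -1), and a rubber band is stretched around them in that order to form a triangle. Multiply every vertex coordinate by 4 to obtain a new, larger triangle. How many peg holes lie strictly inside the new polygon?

By the shoelace formula, twice the signed area is |[6·3 − (-1)·(-3)] + [(-1)·(-1) − 1·3] + [1·(-3) − 6·(-1)]| = 16, so the area is 8.
The number of boundary lattice points is Σ gcd(|Δx|,|Δy|) = gcd(7,6) + gcd(2,4) + gcd(5,2) = 1+2+1 = 4.
Scaling by 4 multiplies the area by 4² = 16 (so the new area is 128) and multiplies the boundary lattice-point count by 4, giving 16.
By Pick's theorem, the interior count of the dilated polygon is 128 − 16/2 + 1 = 121.

121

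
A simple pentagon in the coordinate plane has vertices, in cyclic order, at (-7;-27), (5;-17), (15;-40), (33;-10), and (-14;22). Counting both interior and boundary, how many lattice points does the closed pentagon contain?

The shoelace formula gives twice the area as |((-7)·(-17) − 5·(-27)) + (5·(-40) − 15·(-17)) + (15·(-10) − 33·(-40)) + (33·22 − (-14)·(-10)) + ((-14)·(-27) − (-7)·22)| = 2597, so the area is 2597/2.
Along each edge there are gcd(|Δx|,|Δy|)+1 lattice points, so counting each shared vertex once the boundary has gcd(12,10) + gcd(10,23) + gcd(18,30) + gcd(47,32) + gcd(7,49) = 2+1+6+1+7 = 17.
Pick's theorem gives I = A − B/2 + 1 = 2597/2 − 17/2 + 1 = 1291, so the closed region contains I + B = 1291 + 17 = 1308 lattice points.

1308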